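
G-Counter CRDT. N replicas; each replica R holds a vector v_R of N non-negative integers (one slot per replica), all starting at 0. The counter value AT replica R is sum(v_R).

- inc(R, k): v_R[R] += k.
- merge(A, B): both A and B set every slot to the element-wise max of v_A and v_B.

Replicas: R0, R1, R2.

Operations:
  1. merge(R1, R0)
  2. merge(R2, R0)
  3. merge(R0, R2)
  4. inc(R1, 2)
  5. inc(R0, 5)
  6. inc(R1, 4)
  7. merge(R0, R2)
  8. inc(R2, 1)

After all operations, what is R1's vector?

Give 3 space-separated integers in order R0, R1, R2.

Op 1: merge R1<->R0 -> R1=(0,0,0) R0=(0,0,0)
Op 2: merge R2<->R0 -> R2=(0,0,0) R0=(0,0,0)
Op 3: merge R0<->R2 -> R0=(0,0,0) R2=(0,0,0)
Op 4: inc R1 by 2 -> R1=(0,2,0) value=2
Op 5: inc R0 by 5 -> R0=(5,0,0) value=5
Op 6: inc R1 by 4 -> R1=(0,6,0) value=6
Op 7: merge R0<->R2 -> R0=(5,0,0) R2=(5,0,0)
Op 8: inc R2 by 1 -> R2=(5,0,1) value=6

Answer: 0 6 0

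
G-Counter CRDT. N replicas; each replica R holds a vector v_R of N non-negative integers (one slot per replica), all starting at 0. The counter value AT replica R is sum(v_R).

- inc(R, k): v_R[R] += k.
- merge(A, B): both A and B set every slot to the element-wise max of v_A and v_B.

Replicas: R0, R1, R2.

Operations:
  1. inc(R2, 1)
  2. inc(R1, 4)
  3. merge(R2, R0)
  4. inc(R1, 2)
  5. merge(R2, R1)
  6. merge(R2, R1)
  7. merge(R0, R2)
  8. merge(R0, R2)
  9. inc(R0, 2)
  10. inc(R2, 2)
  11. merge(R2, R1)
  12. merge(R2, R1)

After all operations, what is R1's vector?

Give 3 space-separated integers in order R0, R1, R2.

Answer: 0 6 3

Derivation:
Op 1: inc R2 by 1 -> R2=(0,0,1) value=1
Op 2: inc R1 by 4 -> R1=(0,4,0) value=4
Op 3: merge R2<->R0 -> R2=(0,0,1) R0=(0,0,1)
Op 4: inc R1 by 2 -> R1=(0,6,0) value=6
Op 5: merge R2<->R1 -> R2=(0,6,1) R1=(0,6,1)
Op 6: merge R2<->R1 -> R2=(0,6,1) R1=(0,6,1)
Op 7: merge R0<->R2 -> R0=(0,6,1) R2=(0,6,1)
Op 8: merge R0<->R2 -> R0=(0,6,1) R2=(0,6,1)
Op 9: inc R0 by 2 -> R0=(2,6,1) value=9
Op 10: inc R2 by 2 -> R2=(0,6,3) value=9
Op 11: merge R2<->R1 -> R2=(0,6,3) R1=(0,6,3)
Op 12: merge R2<->R1 -> R2=(0,6,3) R1=(0,6,3)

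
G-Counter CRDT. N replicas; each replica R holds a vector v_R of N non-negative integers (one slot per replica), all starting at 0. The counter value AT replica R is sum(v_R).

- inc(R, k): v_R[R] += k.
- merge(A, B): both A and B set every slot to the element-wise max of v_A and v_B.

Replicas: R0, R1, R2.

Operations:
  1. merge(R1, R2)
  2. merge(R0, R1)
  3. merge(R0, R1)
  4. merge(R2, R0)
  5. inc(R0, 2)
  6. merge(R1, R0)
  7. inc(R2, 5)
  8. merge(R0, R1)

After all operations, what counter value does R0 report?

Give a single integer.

Answer: 2

Derivation:
Op 1: merge R1<->R2 -> R1=(0,0,0) R2=(0,0,0)
Op 2: merge R0<->R1 -> R0=(0,0,0) R1=(0,0,0)
Op 3: merge R0<->R1 -> R0=(0,0,0) R1=(0,0,0)
Op 4: merge R2<->R0 -> R2=(0,0,0) R0=(0,0,0)
Op 5: inc R0 by 2 -> R0=(2,0,0) value=2
Op 6: merge R1<->R0 -> R1=(2,0,0) R0=(2,0,0)
Op 7: inc R2 by 5 -> R2=(0,0,5) value=5
Op 8: merge R0<->R1 -> R0=(2,0,0) R1=(2,0,0)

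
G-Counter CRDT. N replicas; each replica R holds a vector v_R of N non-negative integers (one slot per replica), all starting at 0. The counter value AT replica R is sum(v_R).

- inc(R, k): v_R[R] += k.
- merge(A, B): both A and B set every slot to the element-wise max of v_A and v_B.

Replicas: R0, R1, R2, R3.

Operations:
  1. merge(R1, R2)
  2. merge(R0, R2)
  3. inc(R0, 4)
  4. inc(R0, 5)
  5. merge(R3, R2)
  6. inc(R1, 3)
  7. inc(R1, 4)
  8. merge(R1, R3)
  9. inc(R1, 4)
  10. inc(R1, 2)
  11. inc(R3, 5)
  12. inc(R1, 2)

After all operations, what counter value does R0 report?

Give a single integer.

Op 1: merge R1<->R2 -> R1=(0,0,0,0) R2=(0,0,0,0)
Op 2: merge R0<->R2 -> R0=(0,0,0,0) R2=(0,0,0,0)
Op 3: inc R0 by 4 -> R0=(4,0,0,0) value=4
Op 4: inc R0 by 5 -> R0=(9,0,0,0) value=9
Op 5: merge R3<->R2 -> R3=(0,0,0,0) R2=(0,0,0,0)
Op 6: inc R1 by 3 -> R1=(0,3,0,0) value=3
Op 7: inc R1 by 4 -> R1=(0,7,0,0) value=7
Op 8: merge R1<->R3 -> R1=(0,7,0,0) R3=(0,7,0,0)
Op 9: inc R1 by 4 -> R1=(0,11,0,0) value=11
Op 10: inc R1 by 2 -> R1=(0,13,0,0) value=13
Op 11: inc R3 by 5 -> R3=(0,7,0,5) value=12
Op 12: inc R1 by 2 -> R1=(0,15,0,0) value=15

Answer: 9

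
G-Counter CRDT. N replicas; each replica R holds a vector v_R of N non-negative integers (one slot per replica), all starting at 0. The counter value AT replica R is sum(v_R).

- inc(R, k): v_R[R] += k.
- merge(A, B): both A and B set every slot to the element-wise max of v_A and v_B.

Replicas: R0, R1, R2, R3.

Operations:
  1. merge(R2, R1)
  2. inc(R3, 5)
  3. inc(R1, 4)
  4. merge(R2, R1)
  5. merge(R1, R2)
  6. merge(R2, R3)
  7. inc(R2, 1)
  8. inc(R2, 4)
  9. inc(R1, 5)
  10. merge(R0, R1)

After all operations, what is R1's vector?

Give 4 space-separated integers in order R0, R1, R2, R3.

Answer: 0 9 0 0

Derivation:
Op 1: merge R2<->R1 -> R2=(0,0,0,0) R1=(0,0,0,0)
Op 2: inc R3 by 5 -> R3=(0,0,0,5) value=5
Op 3: inc R1 by 4 -> R1=(0,4,0,0) value=4
Op 4: merge R2<->R1 -> R2=(0,4,0,0) R1=(0,4,0,0)
Op 5: merge R1<->R2 -> R1=(0,4,0,0) R2=(0,4,0,0)
Op 6: merge R2<->R3 -> R2=(0,4,0,5) R3=(0,4,0,5)
Op 7: inc R2 by 1 -> R2=(0,4,1,5) value=10
Op 8: inc R2 by 4 -> R2=(0,4,5,5) value=14
Op 9: inc R1 by 5 -> R1=(0,9,0,0) value=9
Op 10: merge R0<->R1 -> R0=(0,9,0,0) R1=(0,9,0,0)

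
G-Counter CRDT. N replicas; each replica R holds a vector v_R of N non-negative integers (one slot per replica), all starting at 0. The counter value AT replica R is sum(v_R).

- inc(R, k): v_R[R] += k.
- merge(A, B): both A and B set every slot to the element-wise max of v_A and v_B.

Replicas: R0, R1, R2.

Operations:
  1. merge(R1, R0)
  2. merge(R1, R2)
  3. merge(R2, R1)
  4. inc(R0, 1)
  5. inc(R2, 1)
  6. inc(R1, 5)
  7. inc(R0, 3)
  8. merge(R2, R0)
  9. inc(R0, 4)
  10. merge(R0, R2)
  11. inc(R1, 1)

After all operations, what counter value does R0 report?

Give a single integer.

Op 1: merge R1<->R0 -> R1=(0,0,0) R0=(0,0,0)
Op 2: merge R1<->R2 -> R1=(0,0,0) R2=(0,0,0)
Op 3: merge R2<->R1 -> R2=(0,0,0) R1=(0,0,0)
Op 4: inc R0 by 1 -> R0=(1,0,0) value=1
Op 5: inc R2 by 1 -> R2=(0,0,1) value=1
Op 6: inc R1 by 5 -> R1=(0,5,0) value=5
Op 7: inc R0 by 3 -> R0=(4,0,0) value=4
Op 8: merge R2<->R0 -> R2=(4,0,1) R0=(4,0,1)
Op 9: inc R0 by 4 -> R0=(8,0,1) value=9
Op 10: merge R0<->R2 -> R0=(8,0,1) R2=(8,0,1)
Op 11: inc R1 by 1 -> R1=(0,6,0) value=6

Answer: 9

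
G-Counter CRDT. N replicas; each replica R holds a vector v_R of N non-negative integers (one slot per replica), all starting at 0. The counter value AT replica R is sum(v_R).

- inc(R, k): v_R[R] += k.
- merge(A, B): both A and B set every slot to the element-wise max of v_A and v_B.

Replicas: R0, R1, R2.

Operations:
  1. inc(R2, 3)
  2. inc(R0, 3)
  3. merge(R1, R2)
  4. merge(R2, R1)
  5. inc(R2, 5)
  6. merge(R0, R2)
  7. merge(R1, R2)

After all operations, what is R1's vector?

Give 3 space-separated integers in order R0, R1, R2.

Answer: 3 0 8

Derivation:
Op 1: inc R2 by 3 -> R2=(0,0,3) value=3
Op 2: inc R0 by 3 -> R0=(3,0,0) value=3
Op 3: merge R1<->R2 -> R1=(0,0,3) R2=(0,0,3)
Op 4: merge R2<->R1 -> R2=(0,0,3) R1=(0,0,3)
Op 5: inc R2 by 5 -> R2=(0,0,8) value=8
Op 6: merge R0<->R2 -> R0=(3,0,8) R2=(3,0,8)
Op 7: merge R1<->R2 -> R1=(3,0,8) R2=(3,0,8)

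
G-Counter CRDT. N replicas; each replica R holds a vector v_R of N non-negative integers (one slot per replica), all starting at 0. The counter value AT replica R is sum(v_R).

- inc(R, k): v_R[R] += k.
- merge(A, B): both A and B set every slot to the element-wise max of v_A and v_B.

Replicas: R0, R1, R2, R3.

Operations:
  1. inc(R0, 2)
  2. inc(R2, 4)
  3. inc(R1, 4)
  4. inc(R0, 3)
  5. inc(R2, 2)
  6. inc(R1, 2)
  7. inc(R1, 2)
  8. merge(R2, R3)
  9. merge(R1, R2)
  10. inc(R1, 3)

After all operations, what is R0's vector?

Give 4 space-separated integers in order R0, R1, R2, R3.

Op 1: inc R0 by 2 -> R0=(2,0,0,0) value=2
Op 2: inc R2 by 4 -> R2=(0,0,4,0) value=4
Op 3: inc R1 by 4 -> R1=(0,4,0,0) value=4
Op 4: inc R0 by 3 -> R0=(5,0,0,0) value=5
Op 5: inc R2 by 2 -> R2=(0,0,6,0) value=6
Op 6: inc R1 by 2 -> R1=(0,6,0,0) value=6
Op 7: inc R1 by 2 -> R1=(0,8,0,0) value=8
Op 8: merge R2<->R3 -> R2=(0,0,6,0) R3=(0,0,6,0)
Op 9: merge R1<->R2 -> R1=(0,8,6,0) R2=(0,8,6,0)
Op 10: inc R1 by 3 -> R1=(0,11,6,0) value=17

Answer: 5 0 0 0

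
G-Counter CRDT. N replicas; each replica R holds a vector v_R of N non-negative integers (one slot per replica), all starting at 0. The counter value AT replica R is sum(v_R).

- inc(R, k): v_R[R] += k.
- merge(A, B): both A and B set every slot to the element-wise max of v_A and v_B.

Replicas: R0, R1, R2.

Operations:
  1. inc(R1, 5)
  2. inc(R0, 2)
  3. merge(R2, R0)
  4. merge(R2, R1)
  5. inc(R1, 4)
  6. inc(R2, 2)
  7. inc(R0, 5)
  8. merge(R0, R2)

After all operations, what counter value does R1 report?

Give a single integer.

Op 1: inc R1 by 5 -> R1=(0,5,0) value=5
Op 2: inc R0 by 2 -> R0=(2,0,0) value=2
Op 3: merge R2<->R0 -> R2=(2,0,0) R0=(2,0,0)
Op 4: merge R2<->R1 -> R2=(2,5,0) R1=(2,5,0)
Op 5: inc R1 by 4 -> R1=(2,9,0) value=11
Op 6: inc R2 by 2 -> R2=(2,5,2) value=9
Op 7: inc R0 by 5 -> R0=(7,0,0) value=7
Op 8: merge R0<->R2 -> R0=(7,5,2) R2=(7,5,2)

Answer: 11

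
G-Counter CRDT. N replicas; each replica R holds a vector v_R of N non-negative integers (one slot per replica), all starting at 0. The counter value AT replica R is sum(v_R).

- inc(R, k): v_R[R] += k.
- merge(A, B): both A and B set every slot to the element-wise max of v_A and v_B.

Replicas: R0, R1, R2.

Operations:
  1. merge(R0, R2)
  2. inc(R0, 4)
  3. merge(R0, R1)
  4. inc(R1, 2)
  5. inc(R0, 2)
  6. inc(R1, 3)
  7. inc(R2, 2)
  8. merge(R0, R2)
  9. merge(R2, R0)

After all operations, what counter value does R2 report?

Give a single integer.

Op 1: merge R0<->R2 -> R0=(0,0,0) R2=(0,0,0)
Op 2: inc R0 by 4 -> R0=(4,0,0) value=4
Op 3: merge R0<->R1 -> R0=(4,0,0) R1=(4,0,0)
Op 4: inc R1 by 2 -> R1=(4,2,0) value=6
Op 5: inc R0 by 2 -> R0=(6,0,0) value=6
Op 6: inc R1 by 3 -> R1=(4,5,0) value=9
Op 7: inc R2 by 2 -> R2=(0,0,2) value=2
Op 8: merge R0<->R2 -> R0=(6,0,2) R2=(6,0,2)
Op 9: merge R2<->R0 -> R2=(6,0,2) R0=(6,0,2)

Answer: 8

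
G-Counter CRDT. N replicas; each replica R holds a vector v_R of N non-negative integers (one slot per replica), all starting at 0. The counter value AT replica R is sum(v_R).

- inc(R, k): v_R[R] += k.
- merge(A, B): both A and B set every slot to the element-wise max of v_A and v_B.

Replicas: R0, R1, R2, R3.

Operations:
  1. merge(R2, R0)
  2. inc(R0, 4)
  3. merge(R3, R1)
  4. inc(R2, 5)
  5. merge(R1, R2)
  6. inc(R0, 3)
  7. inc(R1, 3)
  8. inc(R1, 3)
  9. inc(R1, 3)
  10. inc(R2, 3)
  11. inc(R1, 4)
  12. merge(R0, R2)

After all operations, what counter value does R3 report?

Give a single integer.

Answer: 0

Derivation:
Op 1: merge R2<->R0 -> R2=(0,0,0,0) R0=(0,0,0,0)
Op 2: inc R0 by 4 -> R0=(4,0,0,0) value=4
Op 3: merge R3<->R1 -> R3=(0,0,0,0) R1=(0,0,0,0)
Op 4: inc R2 by 5 -> R2=(0,0,5,0) value=5
Op 5: merge R1<->R2 -> R1=(0,0,5,0) R2=(0,0,5,0)
Op 6: inc R0 by 3 -> R0=(7,0,0,0) value=7
Op 7: inc R1 by 3 -> R1=(0,3,5,0) value=8
Op 8: inc R1 by 3 -> R1=(0,6,5,0) value=11
Op 9: inc R1 by 3 -> R1=(0,9,5,0) value=14
Op 10: inc R2 by 3 -> R2=(0,0,8,0) value=8
Op 11: inc R1 by 4 -> R1=(0,13,5,0) value=18
Op 12: merge R0<->R2 -> R0=(7,0,8,0) R2=(7,0,8,0)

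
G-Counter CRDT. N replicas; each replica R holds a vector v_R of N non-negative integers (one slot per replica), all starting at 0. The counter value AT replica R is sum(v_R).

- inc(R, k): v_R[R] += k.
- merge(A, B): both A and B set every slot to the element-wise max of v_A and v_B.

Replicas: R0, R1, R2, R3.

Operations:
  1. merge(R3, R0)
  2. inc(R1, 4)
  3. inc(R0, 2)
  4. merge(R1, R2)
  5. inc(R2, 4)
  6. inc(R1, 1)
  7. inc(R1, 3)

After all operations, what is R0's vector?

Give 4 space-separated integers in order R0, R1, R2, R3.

Answer: 2 0 0 0

Derivation:
Op 1: merge R3<->R0 -> R3=(0,0,0,0) R0=(0,0,0,0)
Op 2: inc R1 by 4 -> R1=(0,4,0,0) value=4
Op 3: inc R0 by 2 -> R0=(2,0,0,0) value=2
Op 4: merge R1<->R2 -> R1=(0,4,0,0) R2=(0,4,0,0)
Op 5: inc R2 by 4 -> R2=(0,4,4,0) value=8
Op 6: inc R1 by 1 -> R1=(0,5,0,0) value=5
Op 7: inc R1 by 3 -> R1=(0,8,0,0) value=8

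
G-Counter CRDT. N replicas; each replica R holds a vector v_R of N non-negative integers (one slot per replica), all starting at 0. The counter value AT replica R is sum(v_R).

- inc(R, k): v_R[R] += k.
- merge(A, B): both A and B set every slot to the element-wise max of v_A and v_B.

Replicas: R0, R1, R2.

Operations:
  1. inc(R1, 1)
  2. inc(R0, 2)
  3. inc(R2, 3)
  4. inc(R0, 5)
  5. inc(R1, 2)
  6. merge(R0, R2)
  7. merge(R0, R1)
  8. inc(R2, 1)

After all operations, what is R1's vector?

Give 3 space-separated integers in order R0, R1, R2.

Answer: 7 3 3

Derivation:
Op 1: inc R1 by 1 -> R1=(0,1,0) value=1
Op 2: inc R0 by 2 -> R0=(2,0,0) value=2
Op 3: inc R2 by 3 -> R2=(0,0,3) value=3
Op 4: inc R0 by 5 -> R0=(7,0,0) value=7
Op 5: inc R1 by 2 -> R1=(0,3,0) value=3
Op 6: merge R0<->R2 -> R0=(7,0,3) R2=(7,0,3)
Op 7: merge R0<->R1 -> R0=(7,3,3) R1=(7,3,3)
Op 8: inc R2 by 1 -> R2=(7,0,4) value=11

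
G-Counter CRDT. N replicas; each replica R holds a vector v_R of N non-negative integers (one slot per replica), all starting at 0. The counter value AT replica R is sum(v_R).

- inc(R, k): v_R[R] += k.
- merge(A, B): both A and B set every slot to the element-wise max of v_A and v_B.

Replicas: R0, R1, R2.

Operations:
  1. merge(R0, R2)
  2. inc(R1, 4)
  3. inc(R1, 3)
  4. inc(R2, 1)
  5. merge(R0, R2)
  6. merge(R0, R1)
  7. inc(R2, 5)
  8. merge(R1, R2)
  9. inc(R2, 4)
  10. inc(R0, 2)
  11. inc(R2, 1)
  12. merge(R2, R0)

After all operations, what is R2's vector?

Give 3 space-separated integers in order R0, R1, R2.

Op 1: merge R0<->R2 -> R0=(0,0,0) R2=(0,0,0)
Op 2: inc R1 by 4 -> R1=(0,4,0) value=4
Op 3: inc R1 by 3 -> R1=(0,7,0) value=7
Op 4: inc R2 by 1 -> R2=(0,0,1) value=1
Op 5: merge R0<->R2 -> R0=(0,0,1) R2=(0,0,1)
Op 6: merge R0<->R1 -> R0=(0,7,1) R1=(0,7,1)
Op 7: inc R2 by 5 -> R2=(0,0,6) value=6
Op 8: merge R1<->R2 -> R1=(0,7,6) R2=(0,7,6)
Op 9: inc R2 by 4 -> R2=(0,7,10) value=17
Op 10: inc R0 by 2 -> R0=(2,7,1) value=10
Op 11: inc R2 by 1 -> R2=(0,7,11) value=18
Op 12: merge R2<->R0 -> R2=(2,7,11) R0=(2,7,11)

Answer: 2 7 11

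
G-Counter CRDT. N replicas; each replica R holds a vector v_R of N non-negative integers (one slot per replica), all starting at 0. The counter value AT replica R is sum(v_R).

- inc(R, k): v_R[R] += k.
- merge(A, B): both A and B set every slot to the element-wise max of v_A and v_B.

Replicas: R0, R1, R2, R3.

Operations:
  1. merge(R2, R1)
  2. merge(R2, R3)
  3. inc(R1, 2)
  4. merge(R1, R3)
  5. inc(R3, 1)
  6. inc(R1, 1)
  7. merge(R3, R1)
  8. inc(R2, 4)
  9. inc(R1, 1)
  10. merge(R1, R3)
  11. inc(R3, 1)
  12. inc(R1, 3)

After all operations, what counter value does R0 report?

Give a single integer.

Answer: 0

Derivation:
Op 1: merge R2<->R1 -> R2=(0,0,0,0) R1=(0,0,0,0)
Op 2: merge R2<->R3 -> R2=(0,0,0,0) R3=(0,0,0,0)
Op 3: inc R1 by 2 -> R1=(0,2,0,0) value=2
Op 4: merge R1<->R3 -> R1=(0,2,0,0) R3=(0,2,0,0)
Op 5: inc R3 by 1 -> R3=(0,2,0,1) value=3
Op 6: inc R1 by 1 -> R1=(0,3,0,0) value=3
Op 7: merge R3<->R1 -> R3=(0,3,0,1) R1=(0,3,0,1)
Op 8: inc R2 by 4 -> R2=(0,0,4,0) value=4
Op 9: inc R1 by 1 -> R1=(0,4,0,1) value=5
Op 10: merge R1<->R3 -> R1=(0,4,0,1) R3=(0,4,0,1)
Op 11: inc R3 by 1 -> R3=(0,4,0,2) value=6
Op 12: inc R1 by 3 -> R1=(0,7,0,1) value=8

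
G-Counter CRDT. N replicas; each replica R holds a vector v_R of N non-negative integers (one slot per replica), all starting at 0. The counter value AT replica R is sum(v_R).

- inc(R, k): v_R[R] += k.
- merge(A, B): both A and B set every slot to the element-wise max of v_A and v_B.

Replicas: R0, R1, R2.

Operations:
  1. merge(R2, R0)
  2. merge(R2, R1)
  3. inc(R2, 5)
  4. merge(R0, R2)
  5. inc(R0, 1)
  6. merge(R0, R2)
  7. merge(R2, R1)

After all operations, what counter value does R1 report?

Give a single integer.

Op 1: merge R2<->R0 -> R2=(0,0,0) R0=(0,0,0)
Op 2: merge R2<->R1 -> R2=(0,0,0) R1=(0,0,0)
Op 3: inc R2 by 5 -> R2=(0,0,5) value=5
Op 4: merge R0<->R2 -> R0=(0,0,5) R2=(0,0,5)
Op 5: inc R0 by 1 -> R0=(1,0,5) value=6
Op 6: merge R0<->R2 -> R0=(1,0,5) R2=(1,0,5)
Op 7: merge R2<->R1 -> R2=(1,0,5) R1=(1,0,5)

Answer: 6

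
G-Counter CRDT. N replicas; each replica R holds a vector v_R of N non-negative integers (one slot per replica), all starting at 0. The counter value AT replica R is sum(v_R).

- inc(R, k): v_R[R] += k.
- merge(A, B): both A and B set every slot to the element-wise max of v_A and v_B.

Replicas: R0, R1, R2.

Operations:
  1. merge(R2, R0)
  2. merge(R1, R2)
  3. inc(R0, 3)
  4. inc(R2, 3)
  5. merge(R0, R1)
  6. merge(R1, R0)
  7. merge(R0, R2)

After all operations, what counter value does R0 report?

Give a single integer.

Answer: 6

Derivation:
Op 1: merge R2<->R0 -> R2=(0,0,0) R0=(0,0,0)
Op 2: merge R1<->R2 -> R1=(0,0,0) R2=(0,0,0)
Op 3: inc R0 by 3 -> R0=(3,0,0) value=3
Op 4: inc R2 by 3 -> R2=(0,0,3) value=3
Op 5: merge R0<->R1 -> R0=(3,0,0) R1=(3,0,0)
Op 6: merge R1<->R0 -> R1=(3,0,0) R0=(3,0,0)
Op 7: merge R0<->R2 -> R0=(3,0,3) R2=(3,0,3)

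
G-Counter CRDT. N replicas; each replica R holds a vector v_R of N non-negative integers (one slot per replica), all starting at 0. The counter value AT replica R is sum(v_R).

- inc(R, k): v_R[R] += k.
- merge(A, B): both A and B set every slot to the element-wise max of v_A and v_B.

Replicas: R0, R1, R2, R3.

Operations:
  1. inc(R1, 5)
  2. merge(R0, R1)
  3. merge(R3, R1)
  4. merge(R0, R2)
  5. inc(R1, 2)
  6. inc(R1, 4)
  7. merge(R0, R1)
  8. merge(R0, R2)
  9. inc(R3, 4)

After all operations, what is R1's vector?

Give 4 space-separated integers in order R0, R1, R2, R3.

Op 1: inc R1 by 5 -> R1=(0,5,0,0) value=5
Op 2: merge R0<->R1 -> R0=(0,5,0,0) R1=(0,5,0,0)
Op 3: merge R3<->R1 -> R3=(0,5,0,0) R1=(0,5,0,0)
Op 4: merge R0<->R2 -> R0=(0,5,0,0) R2=(0,5,0,0)
Op 5: inc R1 by 2 -> R1=(0,7,0,0) value=7
Op 6: inc R1 by 4 -> R1=(0,11,0,0) value=11
Op 7: merge R0<->R1 -> R0=(0,11,0,0) R1=(0,11,0,0)
Op 8: merge R0<->R2 -> R0=(0,11,0,0) R2=(0,11,0,0)
Op 9: inc R3 by 4 -> R3=(0,5,0,4) value=9

Answer: 0 11 0 0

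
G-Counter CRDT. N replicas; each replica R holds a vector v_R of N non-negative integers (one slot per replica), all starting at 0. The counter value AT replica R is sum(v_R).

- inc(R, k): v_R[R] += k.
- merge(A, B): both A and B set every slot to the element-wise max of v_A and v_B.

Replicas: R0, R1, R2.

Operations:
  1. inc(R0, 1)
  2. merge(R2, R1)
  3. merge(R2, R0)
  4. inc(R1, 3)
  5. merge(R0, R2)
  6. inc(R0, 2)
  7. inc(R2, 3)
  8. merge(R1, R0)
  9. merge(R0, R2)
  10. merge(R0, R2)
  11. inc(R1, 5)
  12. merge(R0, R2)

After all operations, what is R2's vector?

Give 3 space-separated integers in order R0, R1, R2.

Answer: 3 3 3

Derivation:
Op 1: inc R0 by 1 -> R0=(1,0,0) value=1
Op 2: merge R2<->R1 -> R2=(0,0,0) R1=(0,0,0)
Op 3: merge R2<->R0 -> R2=(1,0,0) R0=(1,0,0)
Op 4: inc R1 by 3 -> R1=(0,3,0) value=3
Op 5: merge R0<->R2 -> R0=(1,0,0) R2=(1,0,0)
Op 6: inc R0 by 2 -> R0=(3,0,0) value=3
Op 7: inc R2 by 3 -> R2=(1,0,3) value=4
Op 8: merge R1<->R0 -> R1=(3,3,0) R0=(3,3,0)
Op 9: merge R0<->R2 -> R0=(3,3,3) R2=(3,3,3)
Op 10: merge R0<->R2 -> R0=(3,3,3) R2=(3,3,3)
Op 11: inc R1 by 5 -> R1=(3,8,0) value=11
Op 12: merge R0<->R2 -> R0=(3,3,3) R2=(3,3,3)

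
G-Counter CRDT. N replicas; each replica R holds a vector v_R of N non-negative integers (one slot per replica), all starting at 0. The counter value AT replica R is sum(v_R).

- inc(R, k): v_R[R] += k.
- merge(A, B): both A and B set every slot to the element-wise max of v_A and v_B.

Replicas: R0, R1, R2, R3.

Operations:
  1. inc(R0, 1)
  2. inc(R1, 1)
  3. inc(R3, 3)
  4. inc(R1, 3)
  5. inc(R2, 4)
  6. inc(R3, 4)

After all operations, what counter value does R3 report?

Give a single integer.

Op 1: inc R0 by 1 -> R0=(1,0,0,0) value=1
Op 2: inc R1 by 1 -> R1=(0,1,0,0) value=1
Op 3: inc R3 by 3 -> R3=(0,0,0,3) value=3
Op 4: inc R1 by 3 -> R1=(0,4,0,0) value=4
Op 5: inc R2 by 4 -> R2=(0,0,4,0) value=4
Op 6: inc R3 by 4 -> R3=(0,0,0,7) value=7

Answer: 7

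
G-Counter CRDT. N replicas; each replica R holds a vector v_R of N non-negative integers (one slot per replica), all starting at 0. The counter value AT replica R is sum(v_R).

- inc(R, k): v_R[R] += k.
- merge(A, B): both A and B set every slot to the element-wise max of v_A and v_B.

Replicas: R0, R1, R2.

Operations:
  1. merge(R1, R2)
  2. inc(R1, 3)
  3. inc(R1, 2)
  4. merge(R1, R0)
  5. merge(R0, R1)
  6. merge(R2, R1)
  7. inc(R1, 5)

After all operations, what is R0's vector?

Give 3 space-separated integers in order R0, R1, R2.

Answer: 0 5 0

Derivation:
Op 1: merge R1<->R2 -> R1=(0,0,0) R2=(0,0,0)
Op 2: inc R1 by 3 -> R1=(0,3,0) value=3
Op 3: inc R1 by 2 -> R1=(0,5,0) value=5
Op 4: merge R1<->R0 -> R1=(0,5,0) R0=(0,5,0)
Op 5: merge R0<->R1 -> R0=(0,5,0) R1=(0,5,0)
Op 6: merge R2<->R1 -> R2=(0,5,0) R1=(0,5,0)
Op 7: inc R1 by 5 -> R1=(0,10,0) value=10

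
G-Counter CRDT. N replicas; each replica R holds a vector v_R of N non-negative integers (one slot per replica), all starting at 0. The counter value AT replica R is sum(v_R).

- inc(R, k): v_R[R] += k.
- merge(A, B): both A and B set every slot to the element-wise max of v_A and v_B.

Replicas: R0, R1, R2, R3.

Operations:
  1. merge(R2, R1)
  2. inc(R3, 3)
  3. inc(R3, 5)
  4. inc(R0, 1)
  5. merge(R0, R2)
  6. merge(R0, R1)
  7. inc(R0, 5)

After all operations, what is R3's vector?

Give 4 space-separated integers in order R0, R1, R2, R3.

Op 1: merge R2<->R1 -> R2=(0,0,0,0) R1=(0,0,0,0)
Op 2: inc R3 by 3 -> R3=(0,0,0,3) value=3
Op 3: inc R3 by 5 -> R3=(0,0,0,8) value=8
Op 4: inc R0 by 1 -> R0=(1,0,0,0) value=1
Op 5: merge R0<->R2 -> R0=(1,0,0,0) R2=(1,0,0,0)
Op 6: merge R0<->R1 -> R0=(1,0,0,0) R1=(1,0,0,0)
Op 7: inc R0 by 5 -> R0=(6,0,0,0) value=6

Answer: 0 0 0 8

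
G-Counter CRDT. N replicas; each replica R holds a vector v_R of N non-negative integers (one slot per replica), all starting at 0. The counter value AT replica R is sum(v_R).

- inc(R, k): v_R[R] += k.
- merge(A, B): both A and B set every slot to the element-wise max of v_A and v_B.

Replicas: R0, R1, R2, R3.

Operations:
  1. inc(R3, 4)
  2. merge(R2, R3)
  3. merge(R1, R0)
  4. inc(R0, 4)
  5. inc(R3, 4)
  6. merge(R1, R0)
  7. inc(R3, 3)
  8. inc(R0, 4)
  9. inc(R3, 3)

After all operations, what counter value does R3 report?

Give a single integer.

Op 1: inc R3 by 4 -> R3=(0,0,0,4) value=4
Op 2: merge R2<->R3 -> R2=(0,0,0,4) R3=(0,0,0,4)
Op 3: merge R1<->R0 -> R1=(0,0,0,0) R0=(0,0,0,0)
Op 4: inc R0 by 4 -> R0=(4,0,0,0) value=4
Op 5: inc R3 by 4 -> R3=(0,0,0,8) value=8
Op 6: merge R1<->R0 -> R1=(4,0,0,0) R0=(4,0,0,0)
Op 7: inc R3 by 3 -> R3=(0,0,0,11) value=11
Op 8: inc R0 by 4 -> R0=(8,0,0,0) value=8
Op 9: inc R3 by 3 -> R3=(0,0,0,14) value=14

Answer: 14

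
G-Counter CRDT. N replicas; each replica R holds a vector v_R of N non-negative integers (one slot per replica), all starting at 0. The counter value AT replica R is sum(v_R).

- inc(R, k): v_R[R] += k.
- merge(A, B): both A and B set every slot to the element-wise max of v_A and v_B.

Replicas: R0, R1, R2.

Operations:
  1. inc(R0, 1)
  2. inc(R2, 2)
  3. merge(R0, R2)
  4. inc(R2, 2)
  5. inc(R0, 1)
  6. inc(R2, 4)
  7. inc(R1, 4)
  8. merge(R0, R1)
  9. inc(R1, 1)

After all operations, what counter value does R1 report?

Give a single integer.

Op 1: inc R0 by 1 -> R0=(1,0,0) value=1
Op 2: inc R2 by 2 -> R2=(0,0,2) value=2
Op 3: merge R0<->R2 -> R0=(1,0,2) R2=(1,0,2)
Op 4: inc R2 by 2 -> R2=(1,0,4) value=5
Op 5: inc R0 by 1 -> R0=(2,0,2) value=4
Op 6: inc R2 by 4 -> R2=(1,0,8) value=9
Op 7: inc R1 by 4 -> R1=(0,4,0) value=4
Op 8: merge R0<->R1 -> R0=(2,4,2) R1=(2,4,2)
Op 9: inc R1 by 1 -> R1=(2,5,2) value=9

Answer: 9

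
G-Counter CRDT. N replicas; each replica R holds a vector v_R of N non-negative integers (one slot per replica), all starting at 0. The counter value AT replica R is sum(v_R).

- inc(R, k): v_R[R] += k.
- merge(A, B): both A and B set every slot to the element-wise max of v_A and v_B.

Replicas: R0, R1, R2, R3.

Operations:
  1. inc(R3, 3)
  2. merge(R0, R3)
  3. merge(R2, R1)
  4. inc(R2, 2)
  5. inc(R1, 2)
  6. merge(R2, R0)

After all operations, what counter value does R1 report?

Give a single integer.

Answer: 2

Derivation:
Op 1: inc R3 by 3 -> R3=(0,0,0,3) value=3
Op 2: merge R0<->R3 -> R0=(0,0,0,3) R3=(0,0,0,3)
Op 3: merge R2<->R1 -> R2=(0,0,0,0) R1=(0,0,0,0)
Op 4: inc R2 by 2 -> R2=(0,0,2,0) value=2
Op 5: inc R1 by 2 -> R1=(0,2,0,0) value=2
Op 6: merge R2<->R0 -> R2=(0,0,2,3) R0=(0,0,2,3)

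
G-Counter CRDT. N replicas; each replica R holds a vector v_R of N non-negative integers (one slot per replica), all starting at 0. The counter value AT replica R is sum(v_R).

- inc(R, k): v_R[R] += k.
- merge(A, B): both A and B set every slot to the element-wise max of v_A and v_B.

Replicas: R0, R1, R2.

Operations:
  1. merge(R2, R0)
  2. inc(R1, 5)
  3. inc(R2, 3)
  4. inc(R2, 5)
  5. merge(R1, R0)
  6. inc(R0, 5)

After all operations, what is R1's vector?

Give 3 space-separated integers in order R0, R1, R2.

Op 1: merge R2<->R0 -> R2=(0,0,0) R0=(0,0,0)
Op 2: inc R1 by 5 -> R1=(0,5,0) value=5
Op 3: inc R2 by 3 -> R2=(0,0,3) value=3
Op 4: inc R2 by 5 -> R2=(0,0,8) value=8
Op 5: merge R1<->R0 -> R1=(0,5,0) R0=(0,5,0)
Op 6: inc R0 by 5 -> R0=(5,5,0) value=10

Answer: 0 5 0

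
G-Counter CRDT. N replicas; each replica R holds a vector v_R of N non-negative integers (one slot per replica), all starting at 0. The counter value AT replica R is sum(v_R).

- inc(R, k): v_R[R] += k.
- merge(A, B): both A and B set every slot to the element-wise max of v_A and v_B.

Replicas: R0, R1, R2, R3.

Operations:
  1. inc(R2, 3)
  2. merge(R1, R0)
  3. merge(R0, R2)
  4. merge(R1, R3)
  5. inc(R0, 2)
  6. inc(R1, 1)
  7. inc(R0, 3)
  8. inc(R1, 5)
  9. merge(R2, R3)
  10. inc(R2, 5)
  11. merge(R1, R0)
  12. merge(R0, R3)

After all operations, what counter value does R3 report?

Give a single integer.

Op 1: inc R2 by 3 -> R2=(0,0,3,0) value=3
Op 2: merge R1<->R0 -> R1=(0,0,0,0) R0=(0,0,0,0)
Op 3: merge R0<->R2 -> R0=(0,0,3,0) R2=(0,0,3,0)
Op 4: merge R1<->R3 -> R1=(0,0,0,0) R3=(0,0,0,0)
Op 5: inc R0 by 2 -> R0=(2,0,3,0) value=5
Op 6: inc R1 by 1 -> R1=(0,1,0,0) value=1
Op 7: inc R0 by 3 -> R0=(5,0,3,0) value=8
Op 8: inc R1 by 5 -> R1=(0,6,0,0) value=6
Op 9: merge R2<->R3 -> R2=(0,0,3,0) R3=(0,0,3,0)
Op 10: inc R2 by 5 -> R2=(0,0,8,0) value=8
Op 11: merge R1<->R0 -> R1=(5,6,3,0) R0=(5,6,3,0)
Op 12: merge R0<->R3 -> R0=(5,6,3,0) R3=(5,6,3,0)

Answer: 14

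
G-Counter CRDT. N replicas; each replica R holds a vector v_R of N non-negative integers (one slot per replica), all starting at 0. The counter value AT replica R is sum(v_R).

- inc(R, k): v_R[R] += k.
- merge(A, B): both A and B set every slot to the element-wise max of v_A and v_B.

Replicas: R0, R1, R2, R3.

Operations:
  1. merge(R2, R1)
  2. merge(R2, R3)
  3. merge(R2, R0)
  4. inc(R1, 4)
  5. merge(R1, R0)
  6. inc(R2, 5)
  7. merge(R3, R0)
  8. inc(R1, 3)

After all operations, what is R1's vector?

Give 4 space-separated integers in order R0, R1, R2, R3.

Op 1: merge R2<->R1 -> R2=(0,0,0,0) R1=(0,0,0,0)
Op 2: merge R2<->R3 -> R2=(0,0,0,0) R3=(0,0,0,0)
Op 3: merge R2<->R0 -> R2=(0,0,0,0) R0=(0,0,0,0)
Op 4: inc R1 by 4 -> R1=(0,4,0,0) value=4
Op 5: merge R1<->R0 -> R1=(0,4,0,0) R0=(0,4,0,0)
Op 6: inc R2 by 5 -> R2=(0,0,5,0) value=5
Op 7: merge R3<->R0 -> R3=(0,4,0,0) R0=(0,4,0,0)
Op 8: inc R1 by 3 -> R1=(0,7,0,0) value=7

Answer: 0 7 0 0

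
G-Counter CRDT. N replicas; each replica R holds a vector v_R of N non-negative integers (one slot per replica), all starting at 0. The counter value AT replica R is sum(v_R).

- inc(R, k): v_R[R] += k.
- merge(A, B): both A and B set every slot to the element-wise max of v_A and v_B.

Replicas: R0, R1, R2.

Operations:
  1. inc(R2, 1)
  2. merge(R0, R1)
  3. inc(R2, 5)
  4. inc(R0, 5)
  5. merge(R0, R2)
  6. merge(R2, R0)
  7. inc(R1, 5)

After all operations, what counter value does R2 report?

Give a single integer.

Answer: 11

Derivation:
Op 1: inc R2 by 1 -> R2=(0,0,1) value=1
Op 2: merge R0<->R1 -> R0=(0,0,0) R1=(0,0,0)
Op 3: inc R2 by 5 -> R2=(0,0,6) value=6
Op 4: inc R0 by 5 -> R0=(5,0,0) value=5
Op 5: merge R0<->R2 -> R0=(5,0,6) R2=(5,0,6)
Op 6: merge R2<->R0 -> R2=(5,0,6) R0=(5,0,6)
Op 7: inc R1 by 5 -> R1=(0,5,0) value=5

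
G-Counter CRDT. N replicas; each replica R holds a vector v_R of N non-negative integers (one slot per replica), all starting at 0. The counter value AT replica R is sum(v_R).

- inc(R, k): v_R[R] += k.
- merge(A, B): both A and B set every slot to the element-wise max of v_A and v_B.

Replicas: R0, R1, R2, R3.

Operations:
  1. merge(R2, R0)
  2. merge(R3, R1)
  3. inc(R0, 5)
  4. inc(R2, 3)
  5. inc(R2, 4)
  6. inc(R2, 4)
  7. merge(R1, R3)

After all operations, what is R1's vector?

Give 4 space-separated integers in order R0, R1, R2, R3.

Op 1: merge R2<->R0 -> R2=(0,0,0,0) R0=(0,0,0,0)
Op 2: merge R3<->R1 -> R3=(0,0,0,0) R1=(0,0,0,0)
Op 3: inc R0 by 5 -> R0=(5,0,0,0) value=5
Op 4: inc R2 by 3 -> R2=(0,0,3,0) value=3
Op 5: inc R2 by 4 -> R2=(0,0,7,0) value=7
Op 6: inc R2 by 4 -> R2=(0,0,11,0) value=11
Op 7: merge R1<->R3 -> R1=(0,0,0,0) R3=(0,0,0,0)

Answer: 0 0 0 0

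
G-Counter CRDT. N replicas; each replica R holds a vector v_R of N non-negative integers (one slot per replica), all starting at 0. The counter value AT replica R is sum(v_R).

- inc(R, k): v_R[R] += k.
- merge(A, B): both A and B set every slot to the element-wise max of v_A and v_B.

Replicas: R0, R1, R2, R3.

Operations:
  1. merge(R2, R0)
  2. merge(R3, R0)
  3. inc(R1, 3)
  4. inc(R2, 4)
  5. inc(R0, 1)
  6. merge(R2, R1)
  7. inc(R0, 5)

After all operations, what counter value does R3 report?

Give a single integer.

Op 1: merge R2<->R0 -> R2=(0,0,0,0) R0=(0,0,0,0)
Op 2: merge R3<->R0 -> R3=(0,0,0,0) R0=(0,0,0,0)
Op 3: inc R1 by 3 -> R1=(0,3,0,0) value=3
Op 4: inc R2 by 4 -> R2=(0,0,4,0) value=4
Op 5: inc R0 by 1 -> R0=(1,0,0,0) value=1
Op 6: merge R2<->R1 -> R2=(0,3,4,0) R1=(0,3,4,0)
Op 7: inc R0 by 5 -> R0=(6,0,0,0) value=6

Answer: 0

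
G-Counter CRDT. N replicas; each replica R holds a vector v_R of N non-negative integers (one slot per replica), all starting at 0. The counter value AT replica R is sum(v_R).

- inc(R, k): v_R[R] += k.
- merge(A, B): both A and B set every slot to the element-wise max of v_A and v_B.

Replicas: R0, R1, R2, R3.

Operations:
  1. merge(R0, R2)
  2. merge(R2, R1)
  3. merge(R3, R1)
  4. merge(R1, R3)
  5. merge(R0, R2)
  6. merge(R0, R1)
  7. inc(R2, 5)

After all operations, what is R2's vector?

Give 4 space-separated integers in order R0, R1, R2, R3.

Answer: 0 0 5 0

Derivation:
Op 1: merge R0<->R2 -> R0=(0,0,0,0) R2=(0,0,0,0)
Op 2: merge R2<->R1 -> R2=(0,0,0,0) R1=(0,0,0,0)
Op 3: merge R3<->R1 -> R3=(0,0,0,0) R1=(0,0,0,0)
Op 4: merge R1<->R3 -> R1=(0,0,0,0) R3=(0,0,0,0)
Op 5: merge R0<->R2 -> R0=(0,0,0,0) R2=(0,0,0,0)
Op 6: merge R0<->R1 -> R0=(0,0,0,0) R1=(0,0,0,0)
Op 7: inc R2 by 5 -> R2=(0,0,5,0) value=5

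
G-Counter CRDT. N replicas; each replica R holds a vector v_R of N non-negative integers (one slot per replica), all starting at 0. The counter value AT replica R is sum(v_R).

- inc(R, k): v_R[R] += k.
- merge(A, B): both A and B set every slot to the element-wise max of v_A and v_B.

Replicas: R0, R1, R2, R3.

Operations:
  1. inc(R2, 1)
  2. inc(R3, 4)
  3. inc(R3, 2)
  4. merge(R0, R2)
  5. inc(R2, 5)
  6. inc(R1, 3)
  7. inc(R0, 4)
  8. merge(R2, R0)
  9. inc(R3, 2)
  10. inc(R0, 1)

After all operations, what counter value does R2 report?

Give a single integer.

Op 1: inc R2 by 1 -> R2=(0,0,1,0) value=1
Op 2: inc R3 by 4 -> R3=(0,0,0,4) value=4
Op 3: inc R3 by 2 -> R3=(0,0,0,6) value=6
Op 4: merge R0<->R2 -> R0=(0,0,1,0) R2=(0,0,1,0)
Op 5: inc R2 by 5 -> R2=(0,0,6,0) value=6
Op 6: inc R1 by 3 -> R1=(0,3,0,0) value=3
Op 7: inc R0 by 4 -> R0=(4,0,1,0) value=5
Op 8: merge R2<->R0 -> R2=(4,0,6,0) R0=(4,0,6,0)
Op 9: inc R3 by 2 -> R3=(0,0,0,8) value=8
Op 10: inc R0 by 1 -> R0=(5,0,6,0) value=11

Answer: 10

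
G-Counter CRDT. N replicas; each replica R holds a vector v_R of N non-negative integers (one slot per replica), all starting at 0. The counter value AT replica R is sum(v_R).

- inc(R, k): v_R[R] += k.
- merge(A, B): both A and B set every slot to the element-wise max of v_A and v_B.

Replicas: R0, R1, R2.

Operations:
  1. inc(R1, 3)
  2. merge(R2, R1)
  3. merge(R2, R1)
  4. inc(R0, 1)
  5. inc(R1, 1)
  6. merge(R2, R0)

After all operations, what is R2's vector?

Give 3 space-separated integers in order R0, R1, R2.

Answer: 1 3 0

Derivation:
Op 1: inc R1 by 3 -> R1=(0,3,0) value=3
Op 2: merge R2<->R1 -> R2=(0,3,0) R1=(0,3,0)
Op 3: merge R2<->R1 -> R2=(0,3,0) R1=(0,3,0)
Op 4: inc R0 by 1 -> R0=(1,0,0) value=1
Op 5: inc R1 by 1 -> R1=(0,4,0) value=4
Op 6: merge R2<->R0 -> R2=(1,3,0) R0=(1,3,0)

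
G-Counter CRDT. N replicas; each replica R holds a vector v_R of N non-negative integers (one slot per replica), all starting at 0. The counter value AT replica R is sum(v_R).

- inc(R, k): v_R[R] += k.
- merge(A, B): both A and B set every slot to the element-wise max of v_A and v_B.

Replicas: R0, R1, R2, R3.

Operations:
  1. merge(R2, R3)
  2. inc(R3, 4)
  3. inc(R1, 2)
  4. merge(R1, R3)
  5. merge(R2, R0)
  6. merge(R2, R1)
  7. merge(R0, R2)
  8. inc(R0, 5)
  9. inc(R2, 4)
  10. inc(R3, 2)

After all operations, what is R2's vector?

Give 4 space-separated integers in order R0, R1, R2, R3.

Op 1: merge R2<->R3 -> R2=(0,0,0,0) R3=(0,0,0,0)
Op 2: inc R3 by 4 -> R3=(0,0,0,4) value=4
Op 3: inc R1 by 2 -> R1=(0,2,0,0) value=2
Op 4: merge R1<->R3 -> R1=(0,2,0,4) R3=(0,2,0,4)
Op 5: merge R2<->R0 -> R2=(0,0,0,0) R0=(0,0,0,0)
Op 6: merge R2<->R1 -> R2=(0,2,0,4) R1=(0,2,0,4)
Op 7: merge R0<->R2 -> R0=(0,2,0,4) R2=(0,2,0,4)
Op 8: inc R0 by 5 -> R0=(5,2,0,4) value=11
Op 9: inc R2 by 4 -> R2=(0,2,4,4) value=10
Op 10: inc R3 by 2 -> R3=(0,2,0,6) value=8

Answer: 0 2 4 4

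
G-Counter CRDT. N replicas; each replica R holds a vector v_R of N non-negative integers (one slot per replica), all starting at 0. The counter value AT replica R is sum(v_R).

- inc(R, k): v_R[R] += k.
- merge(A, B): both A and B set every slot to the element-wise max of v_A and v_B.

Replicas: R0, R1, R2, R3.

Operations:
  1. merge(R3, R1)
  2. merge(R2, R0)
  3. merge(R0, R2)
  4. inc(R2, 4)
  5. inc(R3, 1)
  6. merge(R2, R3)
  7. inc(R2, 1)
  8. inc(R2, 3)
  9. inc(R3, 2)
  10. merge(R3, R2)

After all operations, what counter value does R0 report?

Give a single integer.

Op 1: merge R3<->R1 -> R3=(0,0,0,0) R1=(0,0,0,0)
Op 2: merge R2<->R0 -> R2=(0,0,0,0) R0=(0,0,0,0)
Op 3: merge R0<->R2 -> R0=(0,0,0,0) R2=(0,0,0,0)
Op 4: inc R2 by 4 -> R2=(0,0,4,0) value=4
Op 5: inc R3 by 1 -> R3=(0,0,0,1) value=1
Op 6: merge R2<->R3 -> R2=(0,0,4,1) R3=(0,0,4,1)
Op 7: inc R2 by 1 -> R2=(0,0,5,1) value=6
Op 8: inc R2 by 3 -> R2=(0,0,8,1) value=9
Op 9: inc R3 by 2 -> R3=(0,0,4,3) value=7
Op 10: merge R3<->R2 -> R3=(0,0,8,3) R2=(0,0,8,3)

Answer: 0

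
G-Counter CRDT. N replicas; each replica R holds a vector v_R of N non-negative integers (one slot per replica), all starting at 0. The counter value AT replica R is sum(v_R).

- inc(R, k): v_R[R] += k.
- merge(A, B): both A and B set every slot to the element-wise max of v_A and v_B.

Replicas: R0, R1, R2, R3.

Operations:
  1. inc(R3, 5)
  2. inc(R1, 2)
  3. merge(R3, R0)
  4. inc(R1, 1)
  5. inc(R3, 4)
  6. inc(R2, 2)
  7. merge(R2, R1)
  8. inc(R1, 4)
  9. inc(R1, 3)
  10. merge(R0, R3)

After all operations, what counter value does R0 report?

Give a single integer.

Op 1: inc R3 by 5 -> R3=(0,0,0,5) value=5
Op 2: inc R1 by 2 -> R1=(0,2,0,0) value=2
Op 3: merge R3<->R0 -> R3=(0,0,0,5) R0=(0,0,0,5)
Op 4: inc R1 by 1 -> R1=(0,3,0,0) value=3
Op 5: inc R3 by 4 -> R3=(0,0,0,9) value=9
Op 6: inc R2 by 2 -> R2=(0,0,2,0) value=2
Op 7: merge R2<->R1 -> R2=(0,3,2,0) R1=(0,3,2,0)
Op 8: inc R1 by 4 -> R1=(0,7,2,0) value=9
Op 9: inc R1 by 3 -> R1=(0,10,2,0) value=12
Op 10: merge R0<->R3 -> R0=(0,0,0,9) R3=(0,0,0,9)

Answer: 9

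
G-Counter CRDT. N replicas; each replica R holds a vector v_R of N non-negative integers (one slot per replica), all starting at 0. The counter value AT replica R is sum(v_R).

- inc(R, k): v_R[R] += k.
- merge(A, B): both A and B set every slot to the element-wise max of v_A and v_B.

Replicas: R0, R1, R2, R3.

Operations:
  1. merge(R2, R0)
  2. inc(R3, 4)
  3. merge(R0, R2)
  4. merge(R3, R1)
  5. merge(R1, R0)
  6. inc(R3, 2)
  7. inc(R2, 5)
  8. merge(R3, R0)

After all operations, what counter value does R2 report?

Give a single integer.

Op 1: merge R2<->R0 -> R2=(0,0,0,0) R0=(0,0,0,0)
Op 2: inc R3 by 4 -> R3=(0,0,0,4) value=4
Op 3: merge R0<->R2 -> R0=(0,0,0,0) R2=(0,0,0,0)
Op 4: merge R3<->R1 -> R3=(0,0,0,4) R1=(0,0,0,4)
Op 5: merge R1<->R0 -> R1=(0,0,0,4) R0=(0,0,0,4)
Op 6: inc R3 by 2 -> R3=(0,0,0,6) value=6
Op 7: inc R2 by 5 -> R2=(0,0,5,0) value=5
Op 8: merge R3<->R0 -> R3=(0,0,0,6) R0=(0,0,0,6)

Answer: 5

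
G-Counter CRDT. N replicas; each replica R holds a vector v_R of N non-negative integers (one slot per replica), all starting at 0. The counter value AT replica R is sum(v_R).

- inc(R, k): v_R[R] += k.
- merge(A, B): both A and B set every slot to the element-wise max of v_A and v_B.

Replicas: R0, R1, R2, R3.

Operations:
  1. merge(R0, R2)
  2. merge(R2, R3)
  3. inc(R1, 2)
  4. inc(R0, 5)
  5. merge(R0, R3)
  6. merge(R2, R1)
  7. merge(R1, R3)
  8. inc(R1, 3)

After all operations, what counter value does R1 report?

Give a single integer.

Op 1: merge R0<->R2 -> R0=(0,0,0,0) R2=(0,0,0,0)
Op 2: merge R2<->R3 -> R2=(0,0,0,0) R3=(0,0,0,0)
Op 3: inc R1 by 2 -> R1=(0,2,0,0) value=2
Op 4: inc R0 by 5 -> R0=(5,0,0,0) value=5
Op 5: merge R0<->R3 -> R0=(5,0,0,0) R3=(5,0,0,0)
Op 6: merge R2<->R1 -> R2=(0,2,0,0) R1=(0,2,0,0)
Op 7: merge R1<->R3 -> R1=(5,2,0,0) R3=(5,2,0,0)
Op 8: inc R1 by 3 -> R1=(5,5,0,0) value=10

Answer: 10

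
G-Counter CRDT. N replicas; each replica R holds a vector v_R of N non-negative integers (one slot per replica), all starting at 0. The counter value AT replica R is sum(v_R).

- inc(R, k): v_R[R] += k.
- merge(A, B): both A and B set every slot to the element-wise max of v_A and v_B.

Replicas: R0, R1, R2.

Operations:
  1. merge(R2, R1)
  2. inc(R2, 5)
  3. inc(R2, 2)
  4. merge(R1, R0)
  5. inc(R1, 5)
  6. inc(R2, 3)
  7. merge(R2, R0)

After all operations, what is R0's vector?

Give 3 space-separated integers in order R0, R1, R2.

Answer: 0 0 10

Derivation:
Op 1: merge R2<->R1 -> R2=(0,0,0) R1=(0,0,0)
Op 2: inc R2 by 5 -> R2=(0,0,5) value=5
Op 3: inc R2 by 2 -> R2=(0,0,7) value=7
Op 4: merge R1<->R0 -> R1=(0,0,0) R0=(0,0,0)
Op 5: inc R1 by 5 -> R1=(0,5,0) value=5
Op 6: inc R2 by 3 -> R2=(0,0,10) value=10
Op 7: merge R2<->R0 -> R2=(0,0,10) R0=(0,0,10)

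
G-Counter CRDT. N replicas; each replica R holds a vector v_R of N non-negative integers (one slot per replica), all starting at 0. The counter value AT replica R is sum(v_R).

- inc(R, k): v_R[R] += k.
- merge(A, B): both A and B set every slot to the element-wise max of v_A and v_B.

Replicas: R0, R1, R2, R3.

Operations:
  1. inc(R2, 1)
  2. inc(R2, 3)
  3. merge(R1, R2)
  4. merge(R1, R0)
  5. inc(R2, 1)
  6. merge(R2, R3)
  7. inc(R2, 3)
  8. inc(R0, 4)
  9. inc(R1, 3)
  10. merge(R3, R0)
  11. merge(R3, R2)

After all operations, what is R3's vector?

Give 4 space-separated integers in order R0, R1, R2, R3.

Op 1: inc R2 by 1 -> R2=(0,0,1,0) value=1
Op 2: inc R2 by 3 -> R2=(0,0,4,0) value=4
Op 3: merge R1<->R2 -> R1=(0,0,4,0) R2=(0,0,4,0)
Op 4: merge R1<->R0 -> R1=(0,0,4,0) R0=(0,0,4,0)
Op 5: inc R2 by 1 -> R2=(0,0,5,0) value=5
Op 6: merge R2<->R3 -> R2=(0,0,5,0) R3=(0,0,5,0)
Op 7: inc R2 by 3 -> R2=(0,0,8,0) value=8
Op 8: inc R0 by 4 -> R0=(4,0,4,0) value=8
Op 9: inc R1 by 3 -> R1=(0,3,4,0) value=7
Op 10: merge R3<->R0 -> R3=(4,0,5,0) R0=(4,0,5,0)
Op 11: merge R3<->R2 -> R3=(4,0,8,0) R2=(4,0,8,0)

Answer: 4 0 8 0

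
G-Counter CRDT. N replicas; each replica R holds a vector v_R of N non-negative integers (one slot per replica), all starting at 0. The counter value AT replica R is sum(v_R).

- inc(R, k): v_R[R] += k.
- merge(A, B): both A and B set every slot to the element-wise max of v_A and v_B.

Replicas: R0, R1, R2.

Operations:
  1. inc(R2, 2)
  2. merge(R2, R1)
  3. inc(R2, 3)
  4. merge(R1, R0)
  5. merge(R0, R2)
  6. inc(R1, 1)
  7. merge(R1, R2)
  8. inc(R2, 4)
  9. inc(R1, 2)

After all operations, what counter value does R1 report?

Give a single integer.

Op 1: inc R2 by 2 -> R2=(0,0,2) value=2
Op 2: merge R2<->R1 -> R2=(0,0,2) R1=(0,0,2)
Op 3: inc R2 by 3 -> R2=(0,0,5) value=5
Op 4: merge R1<->R0 -> R1=(0,0,2) R0=(0,0,2)
Op 5: merge R0<->R2 -> R0=(0,0,5) R2=(0,0,5)
Op 6: inc R1 by 1 -> R1=(0,1,2) value=3
Op 7: merge R1<->R2 -> R1=(0,1,5) R2=(0,1,5)
Op 8: inc R2 by 4 -> R2=(0,1,9) value=10
Op 9: inc R1 by 2 -> R1=(0,3,5) value=8

Answer: 8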